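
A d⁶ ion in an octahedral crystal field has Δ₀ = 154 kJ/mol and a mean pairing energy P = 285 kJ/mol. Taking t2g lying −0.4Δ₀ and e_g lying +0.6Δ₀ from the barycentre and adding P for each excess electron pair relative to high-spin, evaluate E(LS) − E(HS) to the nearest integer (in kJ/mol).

High-spin d⁶ fills as t2g^4 e_g^2 with CFSE 4(−0.4) + 2(+0.6) = -0.4Δ₀ = -62 kJ/mol.
For low-spin the configuration is t2g^6 e_g^0: orbital energy -2.4 × 154 = -370 kJ/mol, and 2 additional pairs relative to high-spin add 570 kJ/mol, giving 200 kJ/mol.
Thus E(LS) − E(HS) = 262 kJ/mol.

262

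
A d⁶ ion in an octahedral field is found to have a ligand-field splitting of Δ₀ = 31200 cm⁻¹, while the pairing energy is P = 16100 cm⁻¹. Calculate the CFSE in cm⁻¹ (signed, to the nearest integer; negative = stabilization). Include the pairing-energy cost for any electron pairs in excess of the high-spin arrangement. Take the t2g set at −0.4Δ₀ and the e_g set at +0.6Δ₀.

Since Δ₀ = 31200 cm⁻¹ > P = 16100 cm⁻¹, the complex adopts the low-spin configuration.
Filling d⁶ accordingly: t2g^6 e_g^0.
Orbital CFSE = -2.4Δ₀ = -2.4 × 31200 = -74880 cm⁻¹.
Excess pairs vs high-spin: 3 − 1 = 2; pairing cost = +32200 cm⁻¹.
Net CFSE = -74880 + 32200 = -42680 cm⁻¹.

-42680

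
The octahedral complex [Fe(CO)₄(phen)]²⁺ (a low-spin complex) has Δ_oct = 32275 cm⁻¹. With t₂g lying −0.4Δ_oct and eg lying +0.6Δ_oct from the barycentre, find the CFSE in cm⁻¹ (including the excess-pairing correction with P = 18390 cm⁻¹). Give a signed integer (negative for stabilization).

Ligand charges: 4×(+0) from CO and 1×(+0) from phen sum to +0; with overall charge +2, Fe is +2.
Group 8 minus oxidation state +2 gives a d⁶ configuration for Fe²⁺.
Configuration: t₂g⁶ eg⁰.
The orbital stabilization is -2.4Δ_oct = -2.4 × 32275 = -77460 cm⁻¹.
Relative to high-spin t₂g⁴ eg² (1 paired), the low-spin configuration has 2 additional pairs, contributing +2 × 18390 = +36780 cm⁻¹.
Net CFSE = -77460 + 36780 = -40680 cm⁻¹.

-40680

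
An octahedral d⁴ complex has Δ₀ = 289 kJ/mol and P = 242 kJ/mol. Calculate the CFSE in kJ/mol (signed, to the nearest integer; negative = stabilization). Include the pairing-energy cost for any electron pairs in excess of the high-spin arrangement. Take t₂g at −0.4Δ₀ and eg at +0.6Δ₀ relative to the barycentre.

-220

Here Δ₀ > P (289 > 242), so the low-spin state is favoured.
That gives t₂g⁴ eg⁰.
Orbital CFSE = -1.6Δ₀ = -1.6 × 289 = -462 kJ/mol.
Excess pairs vs high-spin: 1 − 0 = 1; pairing cost = +242 kJ/mol.
Net CFSE = -462 + 242 = -220 kJ/mol.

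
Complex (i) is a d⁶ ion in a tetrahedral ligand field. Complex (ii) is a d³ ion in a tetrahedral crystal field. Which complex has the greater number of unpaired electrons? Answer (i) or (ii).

(i)

(i): Tetrahedral fields are weak (Δₜ ≈ 4/9 Δₒ), so electrons fill high-spin; e³ t₂³ → 4 unpaired.
(ii): With tetrahedral geometry the complex is necessarily high-spin; e^2 t2^1 → 3 unpaired.
So (i) has more unpaired electrons.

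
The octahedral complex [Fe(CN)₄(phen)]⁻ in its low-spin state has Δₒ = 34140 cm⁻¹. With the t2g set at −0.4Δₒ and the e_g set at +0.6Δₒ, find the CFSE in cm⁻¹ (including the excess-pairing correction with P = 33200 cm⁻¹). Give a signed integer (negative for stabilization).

Ligand charges: 4×(-1) from CN⁻ and 1×(+0) from phen sum to -4; with overall charge -1, Fe is +3.
Fe is in group 8, so Fe³⁺ is d⁵ (8 − 3 = 5).
Configuration: t2g^5 e_g^0.
Orbital CFSE = 5(-0.4) + 0(0.6) = -2.0Δₒ = -2.0 × 34140 = -68280 cm⁻¹.
High-spin d⁵ would be t2g^3 e_g^2 with 0 pairs; low-spin has 2, so 2 excess pairs cost +2P = +66400 cm⁻¹.
Net CFSE = -68280 + 66400 = -1880 cm⁻¹.

-1880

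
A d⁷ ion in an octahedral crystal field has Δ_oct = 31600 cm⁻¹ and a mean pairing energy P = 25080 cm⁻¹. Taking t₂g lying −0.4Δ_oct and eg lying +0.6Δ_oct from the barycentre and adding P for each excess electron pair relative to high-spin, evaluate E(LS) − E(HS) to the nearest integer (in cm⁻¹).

-6520

In the high-spin limit (t₂g⁵ eg²) the orbital term is -0.8Δ_oct = -25280 cm⁻¹, with no excess pairing.
Low-spin t₂g⁶ eg¹ gives -1.8Δ_oct = -56880 cm⁻¹, but forming 1 extra pair costs 1P = 25080 cm⁻¹, so E(LS) = -56880 + 25080 = -31800 cm⁻¹.
E(LS) − E(HS) = -31800 − (-25280) = -6520 cm⁻¹.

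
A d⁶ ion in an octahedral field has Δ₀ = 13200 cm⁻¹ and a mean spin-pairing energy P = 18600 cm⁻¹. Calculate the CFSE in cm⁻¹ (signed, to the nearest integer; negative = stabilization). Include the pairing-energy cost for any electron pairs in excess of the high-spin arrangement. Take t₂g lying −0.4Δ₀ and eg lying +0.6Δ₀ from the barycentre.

With Δ₀ < P the complex is high-spin.
Filling d⁶ accordingly: t₂g⁴ eg².
Orbital CFSE = -0.4Δ₀ = -0.4 × 13200 = -5280 cm⁻¹.
High-spin has no excess pairs, so no pairing correction applies.

-5280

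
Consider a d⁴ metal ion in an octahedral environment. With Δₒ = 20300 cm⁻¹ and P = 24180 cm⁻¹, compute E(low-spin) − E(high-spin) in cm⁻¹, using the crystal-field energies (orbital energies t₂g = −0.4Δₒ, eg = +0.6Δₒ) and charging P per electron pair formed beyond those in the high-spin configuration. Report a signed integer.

3880

High-spin d⁴ fills as t₂g³ eg¹ with CFSE 3(−0.4) + 1(+0.6) = -0.6Δₒ = -12180 cm⁻¹.
For low-spin the configuration is t₂g⁴ eg⁰: orbital energy -1.6 × 20300 = -32480 cm⁻¹, and 1 additional pair relative to high-spin adds 24180 cm⁻¹, giving -8300 cm⁻¹.
E(LS) − E(HS) = -8300 − (-12180) = 3880 cm⁻¹.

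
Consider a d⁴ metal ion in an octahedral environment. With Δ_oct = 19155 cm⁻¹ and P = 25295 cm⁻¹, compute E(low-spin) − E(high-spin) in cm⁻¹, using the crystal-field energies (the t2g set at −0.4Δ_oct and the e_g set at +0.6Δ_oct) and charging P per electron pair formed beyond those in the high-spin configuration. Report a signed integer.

6140

High-spin: t2g^3 e_g^1, CFSE = -0.6Δ_oct = -11493 cm⁻¹.
For low-spin the configuration is t2g^4 e_g^0: orbital energy -1.6 × 19155 = -30648 cm⁻¹, and 1 additional pair relative to high-spin adds 25295 cm⁻¹, giving -5353 cm⁻¹.
The difference is -5353 − (-11493) = 6140 cm⁻¹, so high-spin lies lower.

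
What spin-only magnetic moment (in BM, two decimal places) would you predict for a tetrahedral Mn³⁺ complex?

Mn is in group 7, so Mn³⁺ is d⁴ (7 − 3 = 4).
Tetrahedral splitting is small, so the complex is high-spin.
Configuration: e^2 t2^2 → 4 unpaired electrons.
μ(spin-only) = √[4(4+2)] = √24 ≈ 4.90 BM.

4.90 BM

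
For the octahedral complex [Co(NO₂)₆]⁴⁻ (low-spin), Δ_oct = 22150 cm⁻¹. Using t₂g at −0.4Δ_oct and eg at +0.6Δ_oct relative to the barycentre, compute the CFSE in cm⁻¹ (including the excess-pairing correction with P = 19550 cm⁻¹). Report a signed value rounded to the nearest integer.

-20320

Each NO₂⁻ contributes -1; 6 × (-1) = -6. With overall charge -4, Co is in the +2 oxidation state.
Co sits in group 9; removing 2 electrons leaves Co²⁺ with 9 − 2 = 7 d electrons.
Electron filling gives t₂g⁶ eg¹.
CFSE(orbital) = 6×(-0.4Δ_oct) + 1×(0.6Δ_oct) = -1.8Δ_oct; with Δ_oct = 22150 cm⁻¹ that is -39870 cm⁻¹.
Relative to high-spin t₂g⁵ eg² (2 paired), the low-spin configuration has 1 additional pair, contributing +1 × 19550 = +19550 cm⁻¹.
Overall CFSE = -39870 + 19550 = -20320 cm⁻¹.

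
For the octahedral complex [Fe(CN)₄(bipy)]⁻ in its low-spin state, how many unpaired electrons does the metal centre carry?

1

Ligand charges: 4×(-1) from CN⁻ and 1×(+0) from bipy sum to -4; with overall charge -1, Fe is +3.
Fe³⁺: group 8, so d-count = 8 − 3 = 5.
Configuration: t2g^5 e_g^0, giving 1 unpaired electron.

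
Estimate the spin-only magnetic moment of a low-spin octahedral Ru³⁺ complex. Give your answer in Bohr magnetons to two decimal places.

1.73 Bohr magnetons

Ru³⁺: group 8, so d-count = 8 − 3 = 5.
Configuration: t₂g⁵ eg⁰ → 1 unpaired electron.
μ(spin-only) = √[1(1+2)] = √3 ≈ 1.73 Bohr magnetons.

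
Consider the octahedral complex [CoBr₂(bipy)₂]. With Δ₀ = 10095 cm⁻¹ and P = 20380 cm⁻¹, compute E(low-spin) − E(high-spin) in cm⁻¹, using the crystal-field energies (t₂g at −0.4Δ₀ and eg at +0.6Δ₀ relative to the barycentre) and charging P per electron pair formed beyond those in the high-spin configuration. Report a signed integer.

10285

Ligand charges: 2×(-1) from Br⁻ and 2×(+0) from bipy sum to -2; with overall charge +0, Co is +2.
Co²⁺: group 9, so d-count = 9 − 2 = 7.
High-spin: t₂g⁵ eg², CFSE = -0.8Δ₀ = -8076 cm⁻¹.
For low-spin the configuration is t₂g⁶ eg¹: orbital energy -1.8 × 10095 = -18171 cm⁻¹, and 1 additional pair relative to high-spin adds 20380 cm⁻¹, giving 2209 cm⁻¹.
The difference is 2209 − (-8076) = 10285 cm⁻¹, so high-spin lies lower.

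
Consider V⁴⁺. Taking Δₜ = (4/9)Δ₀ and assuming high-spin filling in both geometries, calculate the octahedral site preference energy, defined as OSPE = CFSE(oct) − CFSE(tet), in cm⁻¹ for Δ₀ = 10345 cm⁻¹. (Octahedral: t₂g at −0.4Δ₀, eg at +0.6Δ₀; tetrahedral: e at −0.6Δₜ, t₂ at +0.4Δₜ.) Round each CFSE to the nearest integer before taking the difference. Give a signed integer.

-1379

V⁴⁺: group 5, so d-count = 5 − 4 = 1.
In an octahedral site d¹ (HS) is t2g^1 e_g^0, giving CFSE(oct) = -0.4Δ₀ = -4138 cm⁻¹.
Tetrahedral: e^1 t2^0, CFSE = 1(−0.6) + 0(+0.4) = -0.6Δₜ = -0.6 × (4/9) × 10345 = -2759 cm⁻¹.
OSPE = -4138 − (-2759) = -1379 cm⁻¹.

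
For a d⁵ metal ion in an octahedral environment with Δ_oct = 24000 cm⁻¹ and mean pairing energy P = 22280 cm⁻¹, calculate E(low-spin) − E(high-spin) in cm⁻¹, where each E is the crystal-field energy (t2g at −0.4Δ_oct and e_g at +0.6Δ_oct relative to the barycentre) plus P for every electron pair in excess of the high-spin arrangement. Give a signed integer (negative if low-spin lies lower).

High-spin: t2g^3 e_g^2, CFSE = 0.0Δ_oct = 0 cm⁻¹.
Low-spin t2g^5 e_g^0 gives -2.0Δ_oct = -48000 cm⁻¹, but forming 2 extra pairs costs 2P = 44560 cm⁻¹, so E(LS) = -48000 + 44560 = -3440 cm⁻¹.
Thus E(LS) − E(HS) = -3440 cm⁻¹.

-3440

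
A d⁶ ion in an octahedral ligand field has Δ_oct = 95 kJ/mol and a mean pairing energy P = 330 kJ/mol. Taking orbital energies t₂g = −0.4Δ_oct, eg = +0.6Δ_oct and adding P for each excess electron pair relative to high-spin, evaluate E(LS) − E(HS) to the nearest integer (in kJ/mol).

470

In the high-spin limit (t₂g⁴ eg²) the orbital term is -0.4Δ_oct = -38 kJ/mol, with no excess pairing.
For low-spin the configuration is t₂g⁶ eg⁰: orbital energy -2.4 × 95 = -228 kJ/mol, and 2 additional pairs relative to high-spin add 660 kJ/mol, giving 432 kJ/mol.
The difference is 432 − (-38) = 470 kJ/mol, so high-spin lies lower.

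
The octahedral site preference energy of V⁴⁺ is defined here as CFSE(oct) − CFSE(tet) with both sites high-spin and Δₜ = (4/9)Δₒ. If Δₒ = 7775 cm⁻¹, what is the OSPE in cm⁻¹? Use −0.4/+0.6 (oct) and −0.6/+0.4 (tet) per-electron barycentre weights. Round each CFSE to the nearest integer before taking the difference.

V sits in group 5; removing 4 electrons leaves V⁴⁺ with 5 − 4 = 1 d electrons.
Octahedral high-spin t₂g¹ eg⁰: CFSE = -0.4 × 7775 = -3110 cm⁻¹.
Tetrahedral: e¹ t₂⁰, CFSE = 1(−0.6) + 0(+0.4) = -0.6Δₜ = -0.6 × (4/9) × 7775 = -2073 cm⁻¹.
Subtracting, OSPE = -3110 − (-2073) = -1037 cm⁻¹.

-1037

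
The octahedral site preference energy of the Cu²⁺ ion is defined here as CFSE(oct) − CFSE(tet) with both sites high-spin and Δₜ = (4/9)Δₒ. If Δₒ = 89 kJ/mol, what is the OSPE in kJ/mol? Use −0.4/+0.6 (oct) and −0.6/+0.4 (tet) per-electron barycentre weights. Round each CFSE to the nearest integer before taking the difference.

-37

Cu²⁺: group 11, so d-count = 11 − 2 = 9.
In an octahedral site d⁹ (HS) is t₂g⁶ eg³, giving CFSE(oct) = -0.6Δₒ = -53 kJ/mol.
Tetrahedral e⁴ t₂⁵ gives -0.4Δₜ = -0.4 × (4/9) × 89 = -16 kJ/mol.
OSPE = -53 − (-16) = -37 kJ/mol.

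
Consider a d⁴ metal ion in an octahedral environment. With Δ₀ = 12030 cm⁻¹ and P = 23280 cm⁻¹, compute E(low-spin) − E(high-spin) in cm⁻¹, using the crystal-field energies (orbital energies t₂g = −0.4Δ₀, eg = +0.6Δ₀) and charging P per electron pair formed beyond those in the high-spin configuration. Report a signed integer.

In the high-spin limit (t₂g³ eg¹) the orbital term is -0.6Δ₀ = -7218 cm⁻¹, with no excess pairing.
Low-spin t₂g⁴ eg⁰ gives -1.6Δ₀ = -19248 cm⁻¹, but forming 1 extra pair costs 1P = 23280 cm⁻¹, so E(LS) = -19248 + 23280 = 4032 cm⁻¹.
Thus E(LS) − E(HS) = 11250 cm⁻¹.

11250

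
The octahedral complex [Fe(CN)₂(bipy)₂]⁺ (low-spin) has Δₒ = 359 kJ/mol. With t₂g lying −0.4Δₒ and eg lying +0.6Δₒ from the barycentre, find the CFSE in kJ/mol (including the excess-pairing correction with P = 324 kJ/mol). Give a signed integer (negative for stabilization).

-70

Ligand charges: 2×(-1) from CN⁻ and 2×(+0) from bipy sum to -2; with overall charge +1, Fe is +3.
Fe sits in group 8; removing 3 electrons leaves Fe³⁺ with 8 − 3 = 5 d electrons.
The d⁵ electrons fill as t₂g⁵ eg⁰.
The orbital stabilization is -2.0Δₒ = -2.0 × 359 = -718 kJ/mol.
High-spin d⁵ would be t₂g³ eg² with 0 pairs; low-spin has 2, so 2 excess pairs cost +2P = +648 kJ/mol.
Combining: -718 + 648 = -70 kJ/mol.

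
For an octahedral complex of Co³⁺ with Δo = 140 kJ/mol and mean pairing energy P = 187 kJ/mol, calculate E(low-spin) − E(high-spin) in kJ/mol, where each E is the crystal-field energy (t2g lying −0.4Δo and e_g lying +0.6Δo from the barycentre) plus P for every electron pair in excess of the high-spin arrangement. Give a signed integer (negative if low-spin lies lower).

Co is in group 9, so Co³⁺ is d⁶ (9 − 3 = 6).
In the high-spin limit (t2g^4 e_g^2) the orbital term is -0.4Δo = -56 kJ/mol, with no excess pairing.
Low-spin: t2g^6 e_g^0, orbital CFSE = -2.4Δo = -336 kJ/mol; plus 2 excess pairs × P = +374 kJ/mol; total 38 kJ/mol.
The difference is 38 − (-56) = 94 kJ/mol, so high-spin lies lower.

94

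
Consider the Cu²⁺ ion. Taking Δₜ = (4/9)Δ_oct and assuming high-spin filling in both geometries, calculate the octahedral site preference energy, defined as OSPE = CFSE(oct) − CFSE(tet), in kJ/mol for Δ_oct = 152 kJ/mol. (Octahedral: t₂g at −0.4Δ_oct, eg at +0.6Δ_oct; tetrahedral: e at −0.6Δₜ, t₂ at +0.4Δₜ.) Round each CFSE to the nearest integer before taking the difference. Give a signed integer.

Cu²⁺: group 11, so d-count = 11 − 2 = 9.
In an octahedral site d⁹ (HS) is t2g^6 e_g^3, giving CFSE(oct) = -0.6Δ_oct = -91 kJ/mol.
Tetrahedral: e^4 t2^5, CFSE = 4(−0.6) + 5(+0.4) = -0.4Δₜ = -0.4 × (4/9) × 152 = -27 kJ/mol.
OSPE = CFSE(oct) − CFSE(tet) = -91 − (-27) = -64 kJ/mol.

-64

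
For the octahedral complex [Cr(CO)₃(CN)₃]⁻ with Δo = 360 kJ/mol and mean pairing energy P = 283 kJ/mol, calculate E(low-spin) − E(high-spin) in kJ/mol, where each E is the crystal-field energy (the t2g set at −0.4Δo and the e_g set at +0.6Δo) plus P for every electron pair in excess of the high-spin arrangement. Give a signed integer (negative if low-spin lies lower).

-77

Ligand charges: 3×(+0) from CO and 3×(-1) from CN⁻ sum to -3; with overall charge -1, Cr is +2.
Cr sits in group 6; removing 2 electrons leaves Cr²⁺ with 6 − 2 = 4 d electrons.
High-spin d⁴ fills as t2g^3 e_g^1 with CFSE 3(−0.4) + 1(+0.6) = -0.6Δo = -216 kJ/mol.
Low-spin t2g^4 e_g^0 gives -1.6Δo = -576 kJ/mol, but forming 1 extra pair costs 1P = 283 kJ/mol, so E(LS) = -576 + 283 = -293 kJ/mol.
E(LS) − E(HS) = -293 − (-216) = -77 kJ/mol.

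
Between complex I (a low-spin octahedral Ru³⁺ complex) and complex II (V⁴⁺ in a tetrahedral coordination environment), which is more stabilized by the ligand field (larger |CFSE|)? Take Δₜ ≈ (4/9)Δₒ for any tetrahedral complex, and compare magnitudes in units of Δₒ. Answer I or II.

I

I: Group 8 minus oxidation state +3 gives a d⁵ configuration for Ru³⁺; t₂g⁵ eg⁰, CFSE = -2.0Δₒ.
II: V⁴⁺: group 5, so d-count = 5 − 4 = 1; Tetrahedral splitting is small, so the complex is high-spin; e¹ t₂⁰, CFSE = -0.6Δₜ ≈ -0.27Δₒ.
So I has the larger |CFSE|.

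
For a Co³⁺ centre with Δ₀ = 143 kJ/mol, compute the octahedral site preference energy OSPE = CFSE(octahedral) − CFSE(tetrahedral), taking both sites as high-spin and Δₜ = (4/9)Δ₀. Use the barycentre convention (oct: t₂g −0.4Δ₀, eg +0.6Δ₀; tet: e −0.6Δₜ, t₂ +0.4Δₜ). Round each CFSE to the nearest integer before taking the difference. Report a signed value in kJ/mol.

Co³⁺: group 9, so d-count = 9 − 3 = 6.
Octahedral (high-spin): t2g^4 e_g^2, CFSE = 4(−0.4) + 2(+0.6) = -0.4Δ₀ = -0.4 × 143 = -57 kJ/mol.
Tetrahedral: e^3 t2^3, CFSE = 3(−0.6) + 3(+0.4) = -0.6Δₜ = -0.6 × (4/9) × 143 = -38 kJ/mol.
OSPE = -57 − (-38) = -19 kJ/mol.

-19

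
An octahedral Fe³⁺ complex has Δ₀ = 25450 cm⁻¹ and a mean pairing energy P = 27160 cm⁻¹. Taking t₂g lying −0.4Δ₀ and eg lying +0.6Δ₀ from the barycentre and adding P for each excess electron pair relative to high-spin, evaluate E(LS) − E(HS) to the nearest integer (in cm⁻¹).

3420

Group 8 minus oxidation state +3 gives a d⁵ configuration for Fe³⁺.
High-spin d⁵ fills as t₂g³ eg² with CFSE 3(−0.4) + 2(+0.6) = 0.0Δ₀ = 0 cm⁻¹.
For low-spin the configuration is t₂g⁵ eg⁰: orbital energy -2.0 × 25450 = -50900 cm⁻¹, and 2 additional pairs relative to high-spin add 54320 cm⁻¹, giving 3420 cm⁻¹.
Thus E(LS) − E(HS) = 3420 cm⁻¹.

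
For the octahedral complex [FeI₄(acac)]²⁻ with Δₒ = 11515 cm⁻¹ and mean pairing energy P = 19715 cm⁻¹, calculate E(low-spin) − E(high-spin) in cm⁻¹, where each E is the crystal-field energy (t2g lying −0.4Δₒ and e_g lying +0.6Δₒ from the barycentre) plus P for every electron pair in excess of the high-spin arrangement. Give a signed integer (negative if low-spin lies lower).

16400

Ligand charges: 4×(-1) from I⁻ and 1×(-1) from acac⁻ sum to -5; with overall charge -2, Fe is +3.
Group 8 minus oxidation state +3 gives a d⁵ configuration for Fe³⁺.
In the high-spin limit (t2g^3 e_g^2) the orbital term is 0.0Δₒ = 0 cm⁻¹, with no excess pairing.
Low-spin t2g^5 e_g^0 gives -2.0Δₒ = -23030 cm⁻¹, but forming 2 extra pairs costs 2P = 39430 cm⁻¹, so E(LS) = -23030 + 39430 = 16400 cm⁻¹.
Thus E(LS) − E(HS) = 16400 cm⁻¹.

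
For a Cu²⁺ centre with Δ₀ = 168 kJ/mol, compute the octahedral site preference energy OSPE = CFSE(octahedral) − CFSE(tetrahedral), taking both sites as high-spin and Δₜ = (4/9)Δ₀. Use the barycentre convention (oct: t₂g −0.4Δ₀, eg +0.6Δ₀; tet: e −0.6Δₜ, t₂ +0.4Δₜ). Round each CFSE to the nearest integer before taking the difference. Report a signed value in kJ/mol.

Cu sits in group 11; removing 2 electrons leaves Cu²⁺ with 11 − 2 = 9 d electrons.
In an octahedral site d⁹ (HS) is t2g^6 e_g^3, giving CFSE(oct) = -0.6Δ₀ = -101 kJ/mol.
Tetrahedral e^4 t2^5 gives -0.4Δₜ = -0.4 × (4/9) × 168 = -30 kJ/mol.
OSPE = -101 − (-30) = -71 kJ/mol.

-71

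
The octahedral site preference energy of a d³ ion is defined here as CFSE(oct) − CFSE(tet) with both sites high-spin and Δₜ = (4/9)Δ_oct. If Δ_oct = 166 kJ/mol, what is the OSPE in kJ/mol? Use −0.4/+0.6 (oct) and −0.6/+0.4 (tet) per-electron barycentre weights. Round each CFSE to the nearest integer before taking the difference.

In an octahedral site d³ (HS) is t2g^3 e_g^0, giving CFSE(oct) = -1.2Δ_oct = -199 kJ/mol.
Tetrahedral: e^2 t2^1, CFSE = 2(−0.6) + 1(+0.4) = -0.8Δₜ = -0.8 × (4/9) × 166 = -59 kJ/mol.
OSPE = -199 − (-59) = -140 kJ/mol.

-140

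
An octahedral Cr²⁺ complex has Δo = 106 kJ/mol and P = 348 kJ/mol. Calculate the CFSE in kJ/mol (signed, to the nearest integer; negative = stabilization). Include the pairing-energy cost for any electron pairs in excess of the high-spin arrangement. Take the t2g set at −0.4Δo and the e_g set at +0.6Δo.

-64

Cr is in group 6, so Cr²⁺ is d⁴ (6 − 2 = 4).
With Δo < P the complex is high-spin.
Configuration: t2g^3 e_g^1.
Orbital CFSE = -0.6Δo = -0.6 × 106 = -64 kJ/mol.
High-spin has no excess pairs, so no pairing correction applies.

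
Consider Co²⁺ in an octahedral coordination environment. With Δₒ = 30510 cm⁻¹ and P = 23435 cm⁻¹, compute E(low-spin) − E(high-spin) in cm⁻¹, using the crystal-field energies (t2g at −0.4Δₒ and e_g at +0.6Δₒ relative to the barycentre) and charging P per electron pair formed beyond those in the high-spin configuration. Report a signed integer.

Group 9 minus oxidation state +2 gives a d⁷ configuration for Co²⁺.
In the high-spin limit (t2g^5 e_g^2) the orbital term is -0.8Δₒ = -24408 cm⁻¹, with no excess pairing.
For low-spin the configuration is t2g^6 e_g^1: orbital energy -1.8 × 30510 = -54918 cm⁻¹, and 1 additional pair relative to high-spin adds 23435 cm⁻¹, giving -31483 cm⁻¹.
The difference is -31483 − (-24408) = -7075 cm⁻¹, so low-spin lies lower.

-7075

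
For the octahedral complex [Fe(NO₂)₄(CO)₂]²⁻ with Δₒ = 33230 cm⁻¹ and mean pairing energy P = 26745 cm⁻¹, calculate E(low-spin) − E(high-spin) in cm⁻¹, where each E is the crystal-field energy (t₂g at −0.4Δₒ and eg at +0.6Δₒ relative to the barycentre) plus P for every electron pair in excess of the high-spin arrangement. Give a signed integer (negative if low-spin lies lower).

Ligand charges: 4×(-1) from NO₂⁻ and 2×(+0) from CO sum to -4; with overall charge -2, Fe is +2.
Fe²⁺: group 8, so d-count = 8 − 2 = 6.
High-spin d⁶ fills as t₂g⁴ eg² with CFSE 4(−0.4) + 2(+0.6) = -0.4Δₒ = -13292 cm⁻¹.
Low-spin: t₂g⁶ eg⁰, orbital CFSE = -2.4Δₒ = -79752 cm⁻¹; plus 2 excess pairs × P = +53490 cm⁻¹; total -26262 cm⁻¹.
The difference is -26262 − (-13292) = -12970 cm⁻¹, so low-spin lies lower.

-12970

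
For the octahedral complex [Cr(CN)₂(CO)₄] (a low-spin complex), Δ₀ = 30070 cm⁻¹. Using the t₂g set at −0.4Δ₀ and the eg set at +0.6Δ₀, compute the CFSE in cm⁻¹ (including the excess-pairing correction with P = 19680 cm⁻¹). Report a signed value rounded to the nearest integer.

Ligand charges: 2×(-1) from CN⁻ and 4×(+0) from CO sum to -2; with overall charge +0, Cr is +2.
Cr is in group 6, so Cr²⁺ is d⁴ (6 − 2 = 4).
The d⁴ electrons fill as t₂g⁴ eg⁰.
Orbital CFSE = 4(-0.4) + 0(0.6) = -1.6Δ₀ = -1.6 × 30070 = -48112 cm⁻¹.
High-spin d⁴ would be t₂g³ eg¹ with 0 pairs; low-spin has 1, so 1 excess pair costs +1P = +19680 cm⁻¹.
Combining: -48112 + 19680 = -28432 cm⁻¹.

-28432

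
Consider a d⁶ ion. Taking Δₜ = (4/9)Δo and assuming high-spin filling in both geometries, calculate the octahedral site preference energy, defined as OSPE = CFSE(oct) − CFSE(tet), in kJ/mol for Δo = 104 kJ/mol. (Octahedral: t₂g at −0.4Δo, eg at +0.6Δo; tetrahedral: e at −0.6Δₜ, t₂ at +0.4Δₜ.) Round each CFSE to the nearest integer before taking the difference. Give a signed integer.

Octahedral high-spin t₂g⁴ eg²: CFSE = -0.4 × 104 = -42 kJ/mol.
Tetrahedral: e³ t₂³, CFSE = 3(−0.6) + 3(+0.4) = -0.6Δₜ = -0.6 × (4/9) × 104 = -28 kJ/mol.
OSPE = CFSE(oct) − CFSE(tet) = -42 − (-28) = -14 kJ/mol.

-14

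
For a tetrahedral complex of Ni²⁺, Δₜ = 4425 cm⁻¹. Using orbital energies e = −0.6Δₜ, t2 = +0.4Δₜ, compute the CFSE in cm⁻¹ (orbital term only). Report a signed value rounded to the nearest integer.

-3540

Ni²⁺: group 10, so d-count = 10 − 2 = 8.
Tetrahedral fields are weak (Δₜ ≈ 4/9 Δₒ), so electrons fill high-spin.
The d⁸ electrons fill as e^4 t2^4.
The orbital stabilization is -0.8Δₜ = -0.8 × 4425 = -3540 cm⁻¹.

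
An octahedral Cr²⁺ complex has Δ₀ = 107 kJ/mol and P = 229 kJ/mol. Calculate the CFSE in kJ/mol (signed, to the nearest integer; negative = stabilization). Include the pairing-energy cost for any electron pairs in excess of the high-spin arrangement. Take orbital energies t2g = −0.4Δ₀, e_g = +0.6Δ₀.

Cr is in group 6, so Cr²⁺ is d⁴ (6 − 2 = 4).
Since Δ₀ = 107 kJ/mol < P = 229 kJ/mol, the complex adopts the high-spin configuration.
That gives t2g^3 e_g^1.
Orbital CFSE = -0.6Δ₀ = -0.6 × 107 = -64 kJ/mol.
High-spin has no excess pairs, so no pairing correction applies.

-64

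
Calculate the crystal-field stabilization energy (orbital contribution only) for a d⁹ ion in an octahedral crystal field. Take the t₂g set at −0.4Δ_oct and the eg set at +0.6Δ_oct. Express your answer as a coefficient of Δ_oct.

-0.6 Δ_oct

For octahedral d⁹ the high- and low-spin configurations coincide.
Configuration: t₂g⁶ eg³.
CFSE = 6(-0.4Δ_oct) + 3(0.6Δ_oct) = -2.4Δ_oct + 1.8Δ_oct = -0.6Δ_oct.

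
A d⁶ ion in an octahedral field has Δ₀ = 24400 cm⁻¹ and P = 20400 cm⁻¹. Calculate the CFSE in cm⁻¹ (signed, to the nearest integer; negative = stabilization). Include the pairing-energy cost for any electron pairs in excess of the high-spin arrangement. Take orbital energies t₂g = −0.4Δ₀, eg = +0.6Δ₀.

Since Δ₀ = 24400 cm⁻¹ > P = 20400 cm⁻¹, the complex adopts the low-spin configuration.
Configuration: t₂g⁶ eg⁰.
Orbital CFSE = -2.4Δ₀ = -2.4 × 24400 = -58560 cm⁻¹.
Excess pairs vs high-spin: 3 − 1 = 2; pairing cost = +40800 cm⁻¹.
Net CFSE = -58560 + 40800 = -17760 cm⁻¹.

-17760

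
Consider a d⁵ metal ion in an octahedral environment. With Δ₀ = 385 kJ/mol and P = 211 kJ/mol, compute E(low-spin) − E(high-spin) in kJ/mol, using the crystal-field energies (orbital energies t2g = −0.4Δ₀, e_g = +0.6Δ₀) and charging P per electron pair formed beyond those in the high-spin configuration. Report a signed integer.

-348

High-spin d⁵ fills as t2g^3 e_g^2 with CFSE 3(−0.4) + 2(+0.6) = 0.0Δ₀ = 0 kJ/mol.
For low-spin the configuration is t2g^5 e_g^0: orbital energy -2.0 × 385 = -770 kJ/mol, and 2 additional pairs relative to high-spin add 422 kJ/mol, giving -348 kJ/mol.
E(LS) − E(HS) = -348 − (0) = -348 kJ/mol.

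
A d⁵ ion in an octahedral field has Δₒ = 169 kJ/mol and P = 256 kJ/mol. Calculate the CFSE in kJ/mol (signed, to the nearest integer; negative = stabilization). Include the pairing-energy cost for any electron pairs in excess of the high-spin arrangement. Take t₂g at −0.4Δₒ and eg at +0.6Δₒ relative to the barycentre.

0

Here Δₒ < P (169 < 256), so the high-spin state is favoured.
Filling d⁵ accordingly: t₂g³ eg².
Orbital CFSE = 0.0Δₒ = 0.0 × 169 = 0 kJ/mol.
High-spin has no excess pairs, so no pairing correction applies.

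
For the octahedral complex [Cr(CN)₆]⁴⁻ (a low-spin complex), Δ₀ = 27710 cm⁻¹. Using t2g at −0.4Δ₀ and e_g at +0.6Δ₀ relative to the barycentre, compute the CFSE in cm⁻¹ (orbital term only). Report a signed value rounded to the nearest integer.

-44336

Each CN⁻ contributes -1; 6 × (-1) = -6. With overall charge -4, Cr is in the +2 oxidation state.
Cr²⁺: group 6, so d-count = 6 − 2 = 4.
Electron filling gives t2g^4 e_g^0.
Orbital CFSE = 4(-0.4) + 0(0.6) = -1.6Δ₀ = -1.6 × 27710 = -44336 cm⁻¹.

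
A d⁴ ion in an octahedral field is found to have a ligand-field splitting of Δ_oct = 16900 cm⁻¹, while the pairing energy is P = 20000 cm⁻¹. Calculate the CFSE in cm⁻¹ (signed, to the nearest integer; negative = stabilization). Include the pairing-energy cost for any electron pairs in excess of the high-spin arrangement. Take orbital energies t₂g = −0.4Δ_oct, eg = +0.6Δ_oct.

With Δ_oct < P the complex is high-spin.
Configuration: t₂g³ eg¹.
Orbital CFSE = -0.6Δ_oct = -0.6 × 16900 = -10140 cm⁻¹.
High-spin has no excess pairs, so no pairing correction applies.

-10140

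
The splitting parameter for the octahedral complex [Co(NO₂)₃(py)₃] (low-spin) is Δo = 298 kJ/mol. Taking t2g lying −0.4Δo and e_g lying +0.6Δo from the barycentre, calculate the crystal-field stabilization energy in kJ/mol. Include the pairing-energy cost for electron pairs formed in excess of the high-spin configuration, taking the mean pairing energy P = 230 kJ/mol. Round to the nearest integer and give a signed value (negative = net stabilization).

Ligand charges: 3×(-1) from NO₂⁻ and 3×(+0) from py sum to -3; with overall charge +0, Co is +3.
Group 9 minus oxidation state +3 gives a d⁶ configuration for Co³⁺.
The d⁶ electrons fill as t2g^6 e_g^0.
The orbital stabilization is -2.4Δo = -2.4 × 298 = -715 kJ/mol.
High-spin d⁶ would be t2g^4 e_g^2 with 1 pair; low-spin has 3, so 2 excess pairs cost +2P = +460 kJ/mol.
Combining: -715 + 460 = -255 kJ/mol.

-255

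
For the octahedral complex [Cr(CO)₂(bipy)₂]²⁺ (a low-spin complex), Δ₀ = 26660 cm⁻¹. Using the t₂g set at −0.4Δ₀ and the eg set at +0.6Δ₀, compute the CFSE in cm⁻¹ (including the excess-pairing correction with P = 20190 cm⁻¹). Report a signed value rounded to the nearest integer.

-22466

Ligand charges: 2×(+0) from CO and 2×(+0) from bipy sum to +0; with overall charge +2, Cr is +2.
Group 6 minus oxidation state +2 gives a d⁴ configuration for Cr²⁺.
Electron filling gives t₂g⁴ eg⁰.
Orbital CFSE = 4(-0.4) + 0(0.6) = -1.6Δ₀ = -1.6 × 26660 = -42656 cm⁻¹.
Relative to high-spin t₂g³ eg¹ (0 paired), the low-spin configuration has 1 additional pair, contributing +1 × 20190 = +20190 cm⁻¹.
Net CFSE = -42656 + 20190 = -22466 cm⁻¹.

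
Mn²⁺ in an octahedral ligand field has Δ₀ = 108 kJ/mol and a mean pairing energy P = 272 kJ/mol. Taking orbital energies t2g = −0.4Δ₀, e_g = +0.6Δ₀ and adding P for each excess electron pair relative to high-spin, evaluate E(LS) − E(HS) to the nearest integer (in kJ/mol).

Group 7 minus oxidation state +2 gives a d⁵ configuration for Mn²⁺.
High-spin: t2g^3 e_g^2, CFSE = 0.0Δ₀ = 0 kJ/mol.
Low-spin: t2g^5 e_g^0, orbital CFSE = -2.0Δ₀ = -216 kJ/mol; plus 2 excess pairs × P = +544 kJ/mol; total 328 kJ/mol.
The difference is 328 − (0) = 328 kJ/mol, so high-spin lies lower.

328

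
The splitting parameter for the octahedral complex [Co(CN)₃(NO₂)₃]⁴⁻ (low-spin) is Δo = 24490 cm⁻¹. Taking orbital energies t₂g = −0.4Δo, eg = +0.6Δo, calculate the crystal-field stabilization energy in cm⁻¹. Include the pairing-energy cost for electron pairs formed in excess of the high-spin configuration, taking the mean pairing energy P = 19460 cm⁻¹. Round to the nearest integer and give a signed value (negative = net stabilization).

-24622

Ligand charges: 3×(-1) from CN⁻ and 3×(-1) from NO₂⁻ sum to -6; with overall charge -4, Co is +2.
Co²⁺: group 9, so d-count = 9 − 2 = 7.
Configuration: t₂g⁶ eg¹.
CFSE(orbital) = 6×(-0.4Δo) + 1×(0.6Δo) = -1.8Δo; with Δo = 24490 cm⁻¹ that is -44082 cm⁻¹.
High-spin d⁷ would be t₂g⁵ eg² with 2 pairs; low-spin has 3, so 1 excess pair costs +1P = +19460 cm⁻¹.
Combining: -44082 + 19460 = -24622 cm⁻¹.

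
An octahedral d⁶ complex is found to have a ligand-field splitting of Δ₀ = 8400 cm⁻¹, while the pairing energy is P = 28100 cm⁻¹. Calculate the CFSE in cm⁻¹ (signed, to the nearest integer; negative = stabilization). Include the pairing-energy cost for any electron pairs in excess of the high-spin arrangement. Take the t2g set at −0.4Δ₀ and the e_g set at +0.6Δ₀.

-3360

Here Δ₀ < P (8400 < 28100), so the high-spin state is favoured.
That gives t2g^4 e_g^2.
Orbital CFSE = -0.4Δ₀ = -0.4 × 8400 = -3360 cm⁻¹.
High-spin has no excess pairs, so no pairing correction applies.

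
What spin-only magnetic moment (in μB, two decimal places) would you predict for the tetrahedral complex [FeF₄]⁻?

5.92 μB

Each F⁻ contributes -1; 4 × (-1) = -4. With overall charge -1, Fe is in the +3 oxidation state.
Fe sits in group 8; removing 3 electrons leaves Fe³⁺ with 8 − 3 = 5 d electrons.
Tetrahedral fields are weak (Δₜ ≈ 4/9 Δₒ), so electrons fill high-spin.
Configuration: e^2 t2^3 → 5 unpaired electrons.
μ(spin-only) = √[5(5+2)] = √35 ≈ 5.92 μB.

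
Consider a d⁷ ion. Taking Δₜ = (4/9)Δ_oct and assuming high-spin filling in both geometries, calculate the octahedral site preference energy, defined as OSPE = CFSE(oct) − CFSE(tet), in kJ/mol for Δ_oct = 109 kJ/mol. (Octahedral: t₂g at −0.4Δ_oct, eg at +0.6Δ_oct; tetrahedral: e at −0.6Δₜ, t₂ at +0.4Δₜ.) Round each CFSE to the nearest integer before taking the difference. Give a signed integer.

In an octahedral site d⁷ (HS) is t₂g⁵ eg², giving CFSE(oct) = -0.8Δ_oct = -87 kJ/mol.
Tetrahedral e⁴ t₂³ gives -1.2Δₜ = -1.2 × (4/9) × 109 = -58 kJ/mol.
OSPE = CFSE(oct) − CFSE(tet) = -87 − (-58) = -29 kJ/mol.

-29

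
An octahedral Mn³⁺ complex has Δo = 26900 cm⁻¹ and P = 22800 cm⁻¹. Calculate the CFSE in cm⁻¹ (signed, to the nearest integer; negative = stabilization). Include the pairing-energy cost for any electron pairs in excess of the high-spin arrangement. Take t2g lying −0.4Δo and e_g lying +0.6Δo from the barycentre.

-20240

Mn is in group 7, so Mn³⁺ is d⁴ (7 − 3 = 4).
Since Δo = 26900 cm⁻¹ > P = 22800 cm⁻¹, the complex adopts the low-spin configuration.
Filling d⁴ accordingly: t2g^4 e_g^0.
Orbital CFSE = -1.6Δo = -1.6 × 26900 = -43040 cm⁻¹.
Excess pairs vs high-spin: 1 − 0 = 1; pairing cost = +22800 cm⁻¹.
Net CFSE = -43040 + 22800 = -20240 cm⁻¹.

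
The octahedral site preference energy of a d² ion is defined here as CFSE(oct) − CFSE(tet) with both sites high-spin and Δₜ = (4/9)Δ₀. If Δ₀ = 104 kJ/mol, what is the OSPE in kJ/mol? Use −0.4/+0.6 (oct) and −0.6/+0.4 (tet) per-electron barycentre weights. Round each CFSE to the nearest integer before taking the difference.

In an octahedral site d² (HS) is t₂g² eg⁰, giving CFSE(oct) = -0.8Δ₀ = -83 kJ/mol.
Tetrahedral e² t₂⁰ gives -1.2Δₜ = -1.2 × (4/9) × 104 = -55 kJ/mol.
OSPE = -83 − (-55) = -28 kJ/mol.

-28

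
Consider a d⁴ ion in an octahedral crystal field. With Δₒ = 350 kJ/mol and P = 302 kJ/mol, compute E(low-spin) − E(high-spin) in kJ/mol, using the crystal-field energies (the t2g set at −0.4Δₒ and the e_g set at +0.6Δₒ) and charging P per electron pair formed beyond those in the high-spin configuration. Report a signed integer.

High-spin d⁴ fills as t2g^3 e_g^1 with CFSE 3(−0.4) + 1(+0.6) = -0.6Δₒ = -210 kJ/mol.
Low-spin t2g^4 e_g^0 gives -1.6Δₒ = -560 kJ/mol, but forming 1 extra pair costs 1P = 302 kJ/mol, so E(LS) = -560 + 302 = -258 kJ/mol.
Thus E(LS) − E(HS) = -48 kJ/mol.

-48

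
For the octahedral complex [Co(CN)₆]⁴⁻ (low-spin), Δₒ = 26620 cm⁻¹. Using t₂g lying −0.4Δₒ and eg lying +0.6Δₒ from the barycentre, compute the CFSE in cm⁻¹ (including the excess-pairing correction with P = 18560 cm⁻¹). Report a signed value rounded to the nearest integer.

Each CN⁻ contributes -1; 6 × (-1) = -6. With overall charge -4, Co is in the +2 oxidation state.
Co sits in group 9; removing 2 electrons leaves Co²⁺ with 9 − 2 = 7 d electrons.
Electron filling gives t₂g⁶ eg¹.
CFSE(orbital) = 6×(-0.4Δₒ) + 1×(0.6Δₒ) = -1.8Δₒ; with Δₒ = 26620 cm⁻¹ that is -47916 cm⁻¹.
High-spin d⁷ would be t₂g⁵ eg² with 2 pairs; low-spin has 3, so 1 excess pair costs +1P = +18560 cm⁻¹.
Overall CFSE = -47916 + 18560 = -29356 cm⁻¹.

-29356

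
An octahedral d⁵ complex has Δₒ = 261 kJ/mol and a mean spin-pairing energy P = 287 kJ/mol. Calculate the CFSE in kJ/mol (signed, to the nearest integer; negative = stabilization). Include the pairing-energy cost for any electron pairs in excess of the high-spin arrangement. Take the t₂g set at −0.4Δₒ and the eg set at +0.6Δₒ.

0

With Δₒ < P the complex is high-spin.
Configuration: t₂g³ eg².
Orbital CFSE = 0.0Δₒ = 0.0 × 261 = 0 kJ/mol.
High-spin has no excess pairs, so no pairing correction applies.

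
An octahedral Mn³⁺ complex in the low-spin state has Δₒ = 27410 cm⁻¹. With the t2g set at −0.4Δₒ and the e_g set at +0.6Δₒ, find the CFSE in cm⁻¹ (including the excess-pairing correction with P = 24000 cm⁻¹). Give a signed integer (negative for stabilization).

Mn sits in group 7; removing 3 electrons leaves Mn³⁺ with 7 − 3 = 4 d electrons.
The d⁴ electrons fill as t2g^4 e_g^0.
CFSE(orbital) = 4×(-0.4Δₒ) + 0×(0.6Δₒ) = -1.6Δₒ; with Δₒ = 27410 cm⁻¹ that is -43856 cm⁻¹.
Relative to high-spin t2g^3 e_g^1 (0 paired), the low-spin configuration has 1 additional pair, contributing +1 × 24000 = +24000 cm⁻¹.
Net CFSE = -43856 + 24000 = -19856 cm⁻¹.

-19856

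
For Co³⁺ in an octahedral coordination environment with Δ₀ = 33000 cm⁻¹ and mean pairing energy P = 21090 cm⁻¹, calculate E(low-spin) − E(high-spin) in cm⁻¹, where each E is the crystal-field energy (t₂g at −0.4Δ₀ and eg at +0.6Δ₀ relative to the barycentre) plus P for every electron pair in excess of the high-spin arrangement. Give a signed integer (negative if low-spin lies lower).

-23820

Co sits in group 9; removing 3 electrons leaves Co³⁺ with 9 − 3 = 6 d electrons.
High-spin: t₂g⁴ eg², CFSE = -0.4Δ₀ = -13200 cm⁻¹.
Low-spin: t₂g⁶ eg⁰, orbital CFSE = -2.4Δ₀ = -79200 cm⁻¹; plus 2 excess pairs × P = +42180 cm⁻¹; total -37020 cm⁻¹.
Thus E(LS) − E(HS) = -23820 cm⁻¹.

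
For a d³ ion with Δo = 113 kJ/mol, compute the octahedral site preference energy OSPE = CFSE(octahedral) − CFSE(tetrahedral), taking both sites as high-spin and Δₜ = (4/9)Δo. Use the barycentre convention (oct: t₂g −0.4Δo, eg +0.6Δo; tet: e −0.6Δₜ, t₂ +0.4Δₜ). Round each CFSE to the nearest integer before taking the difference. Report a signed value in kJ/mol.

-96

Octahedral high-spin t₂g³ eg⁰: CFSE = -1.2 × 113 = -136 kJ/mol.
In a tetrahedral site the filling is e² t₂¹: CFSE(tet) = -0.8Δₜ = -0.8 × (4/9)(113) = -40 kJ/mol.
Subtracting, OSPE = -136 − (-40) = -96 kJ/mol.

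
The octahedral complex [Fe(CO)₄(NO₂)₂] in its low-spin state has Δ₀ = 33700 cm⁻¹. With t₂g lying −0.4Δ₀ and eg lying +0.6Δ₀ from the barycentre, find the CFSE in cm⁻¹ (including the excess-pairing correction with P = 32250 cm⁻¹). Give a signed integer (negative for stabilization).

Ligand charges: 4×(+0) from CO and 2×(-1) from NO₂⁻ sum to -2; with overall charge +0, Fe is +2.
Fe²⁺: group 8, so d-count = 8 − 2 = 6.
The d⁶ electrons fill as t₂g⁶ eg⁰.
CFSE(orbital) = 6×(-0.4Δ₀) + 0×(0.6Δ₀) = -2.4Δ₀; with Δ₀ = 33700 cm⁻¹ that is -80880 cm⁻¹.
High-spin d⁶ would be t₂g⁴ eg² with 1 pair; low-spin has 3, so 2 excess pairs cost +2P = +64500 cm⁻¹.
Combining: -80880 + 64500 = -16380 cm⁻¹.

-16380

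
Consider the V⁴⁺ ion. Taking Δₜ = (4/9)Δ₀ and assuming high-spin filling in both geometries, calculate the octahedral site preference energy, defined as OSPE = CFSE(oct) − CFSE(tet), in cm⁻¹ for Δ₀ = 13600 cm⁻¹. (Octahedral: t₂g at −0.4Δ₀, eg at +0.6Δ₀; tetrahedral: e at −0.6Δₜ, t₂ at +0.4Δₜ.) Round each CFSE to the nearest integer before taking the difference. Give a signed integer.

-1813

Group 5 minus oxidation state +4 gives a d¹ configuration for V⁴⁺.
Octahedral (high-spin): t2g^1 e_g^0, CFSE = 1(−0.4) + 0(+0.6) = -0.4Δ₀ = -0.4 × 13600 = -5440 cm⁻¹.
In a tetrahedral site the filling is e^1 t2^0: CFSE(tet) = -0.6Δₜ = -0.6 × (4/9)(13600) = -3627 cm⁻¹.
OSPE = -5440 − (-3627) = -1813 cm⁻¹.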